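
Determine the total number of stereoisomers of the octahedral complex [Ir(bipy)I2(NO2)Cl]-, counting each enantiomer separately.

Each bipy is bidentate and must span two cis positions.
Systematic placement gives 4 geometric isomers: I cis (3 arrangements, 2 chiral); I trans.
Of these, 2 lack any improper symmetry element and so occur as enantiomeric pairs, giving 4 + 2 = 6 stereoisomers in total.

6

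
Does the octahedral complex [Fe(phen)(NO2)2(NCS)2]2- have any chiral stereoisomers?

In an octahedral complex each vertex has one trans partner and four cis neighbours.
Each phen is bidentate and must span two cis positions.
Systematic placement gives 3 geometric isomers: NO2 cis, NCS trans; NO2 cis, NCS cis (chiral); NO2 trans, NCS cis.
One of these lacks any improper symmetry element and so occurs as an enantiomeric pair, giving 3 + 1 = 4 stereoisomers in total.

yes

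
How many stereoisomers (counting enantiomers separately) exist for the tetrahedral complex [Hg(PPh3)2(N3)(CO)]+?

All four vertices of a tetrahedron are equivalent and mutually adjacent, so cis/trans isomerism cannot arise.
Only one geometric arrangement is possible.

1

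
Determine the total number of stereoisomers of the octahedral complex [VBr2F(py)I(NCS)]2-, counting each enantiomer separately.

The six octahedral sites form three mutually perpendicular trans pairs.
Exhaustive case analysis gives 9 geometric isomers.
Of these, 6 lack any improper symmetry element and so occur as enantiomeric pairs, giving 9 + 6 = 15 stereoisomers in total.

15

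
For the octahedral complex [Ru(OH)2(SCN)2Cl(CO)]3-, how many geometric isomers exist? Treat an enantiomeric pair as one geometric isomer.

6

In an octahedral complex each vertex has one trans partner and four cis neighbours.
Working through the distinct placements yields 6 geometric isomers: OH trans, SCN trans; OH cis, SCN cis (3 arrangements, 2 chiral); OH cis, SCN trans; OH trans, SCN cis.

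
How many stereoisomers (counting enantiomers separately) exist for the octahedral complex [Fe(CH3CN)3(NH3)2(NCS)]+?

3

In an octahedral complex each vertex has one trans partner and four cis neighbours.
There are 3 geometric isomers: CH3CN mer, NH3 trans; CH3CN mer, NH3 cis; CH3CN fac, NH3 cis.
Each arrangement has an internal mirror plane or centre of symmetry, so none is chiral.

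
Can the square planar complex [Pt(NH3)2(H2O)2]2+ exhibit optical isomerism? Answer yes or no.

no

The distinct arrangements are (2 in all): NH3 cis; NH3 trans.
Each arrangement has an internal mirror plane or centre of symmetry, so none is chiral.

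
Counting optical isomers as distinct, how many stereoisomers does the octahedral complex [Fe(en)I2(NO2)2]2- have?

Each en is bidentate and must span two cis positions.
There are 3 geometric isomers: I trans, NO2 cis; I cis, NO2 cis (chiral); I cis, NO2 trans.
One of these lacks any improper symmetry element and so occurs as an enantiomeric pair, giving 3 + 1 = 4 stereoisomers in total.

4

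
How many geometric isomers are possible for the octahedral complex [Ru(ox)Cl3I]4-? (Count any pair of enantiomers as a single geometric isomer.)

In an octahedral complex each vertex has one trans partner and four cis neighbours.
Each ox is bidentate and must span two cis positions.
Systematic placement gives 2 geometric isomers: Cl mer; Cl fac.

2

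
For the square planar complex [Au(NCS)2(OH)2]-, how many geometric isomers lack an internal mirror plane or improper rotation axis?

A square has two trans pairs of vertices; adjacent vertices are cis.
Working through the distinct placements yields 2 geometric isomers: NCS cis; NCS trans.
Each arrangement has an internal mirror plane or centre of symmetry, so none is chiral.

0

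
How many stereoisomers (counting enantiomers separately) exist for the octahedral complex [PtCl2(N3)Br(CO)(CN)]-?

An octahedron has six vertices in three trans pairs; every non-trans pair is cis.
Systematic enumeration (placing each ligand type in turn and discarding arrangements equivalent by rotation or reflection) gives 9 geometric isomers.
Of these, 6 lack any improper symmetry element and so occur as enantiomeric pairs, giving 9 + 6 = 15 stereoisomers in total.

15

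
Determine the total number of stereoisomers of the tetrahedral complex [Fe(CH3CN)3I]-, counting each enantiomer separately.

1

All four vertices of a tetrahedron are equivalent and mutually adjacent, so cis/trans isomerism cannot arise.
Only one geometric arrangement is possible.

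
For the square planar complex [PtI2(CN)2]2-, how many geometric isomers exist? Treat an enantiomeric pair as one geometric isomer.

Working through the distinct placements yields 2 geometric isomers: I cis; I trans.

2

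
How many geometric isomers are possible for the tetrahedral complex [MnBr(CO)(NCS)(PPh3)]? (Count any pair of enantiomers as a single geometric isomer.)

In a tetrahedral complex all four positions are equivalent and every pair of ligands is adjacent — there is no cis/trans distinction.
Only one geometric arrangement is possible; it has no improper symmetry element, so it exists as a pair of enantiomers (2 stereoisomers).

1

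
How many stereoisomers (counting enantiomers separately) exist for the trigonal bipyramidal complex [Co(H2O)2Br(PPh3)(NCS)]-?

In a trigonal bipyramid the two axial positions differ from the three equatorial ones.
Exhaustive case analysis gives 7 geometric isomers.
Of these, 3 lack any improper symmetry element and so occur as enantiomeric pairs, giving 7 + 3 = 10 stereoisomers in total.

10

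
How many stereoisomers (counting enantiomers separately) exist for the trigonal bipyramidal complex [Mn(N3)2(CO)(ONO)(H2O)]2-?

A trigonal bipyramid has two axial and three equatorial sites, which are chemically inequivalent.
Systematic enumeration (placing each ligand type in turn and discarding arrangements equivalent by rotation or reflection) gives 7 geometric isomers.
Of these, 3 lack any improper symmetry element and so occur as enantiomeric pairs, giving 7 + 3 = 10 stereoisomers in total.

10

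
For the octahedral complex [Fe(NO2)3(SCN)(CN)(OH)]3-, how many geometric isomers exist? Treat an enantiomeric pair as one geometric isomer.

The six octahedral sites form three mutually perpendicular trans pairs.
The distinct arrangements are (4 in all): NO2 mer (3 arrangements); NO2 fac (chiral).

4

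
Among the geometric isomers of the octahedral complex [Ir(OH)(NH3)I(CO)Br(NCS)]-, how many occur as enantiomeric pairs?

The six octahedral sites form three mutually perpendicular trans pairs.
Exhaustive case analysis gives 15 geometric isomers.
Of these, 15 lack any improper symmetry element and so occur as enantiomeric pairs, giving 15 + 15 = 30 stereoisomers in total.

15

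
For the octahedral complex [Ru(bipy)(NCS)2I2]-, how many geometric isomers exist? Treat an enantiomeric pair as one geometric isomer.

The six octahedral sites form three mutually perpendicular trans pairs.
Each bipy is bidentate and must span two cis positions.
Working through the distinct placements yields 3 geometric isomers: NCS cis, I trans; NCS cis, I cis (chiral); NCS trans, I cis.

3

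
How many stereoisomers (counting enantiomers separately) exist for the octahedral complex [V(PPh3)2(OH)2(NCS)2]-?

The six octahedral sites form three mutually perpendicular trans pairs.
Working through the distinct placements yields 5 geometric isomers: PPh3 trans, OH trans, NCS trans; PPh3 cis, OH cis, NCS trans; PPh3 trans, OH cis, NCS cis; PPh3 cis, OH cis, NCS cis (chiral); PPh3 cis, OH trans, NCS cis.
One of these lacks any improper symmetry element and so occurs as an enantiomeric pair, giving 5 + 1 = 6 stereoisomers in total.

6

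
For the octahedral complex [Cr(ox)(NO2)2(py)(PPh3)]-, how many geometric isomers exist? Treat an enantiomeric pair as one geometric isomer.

The six octahedral sites form three mutually perpendicular trans pairs.
Each ox is bidentate and must span two cis positions.
There are 4 geometric isomers: NO2 trans; NO2 cis (3 arrangements, 2 chiral).

4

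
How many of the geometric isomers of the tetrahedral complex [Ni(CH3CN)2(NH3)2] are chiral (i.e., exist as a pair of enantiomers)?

0

In a tetrahedral complex all four positions are equivalent and every pair of ligands is adjacent — there is no cis/trans distinction.
Only one geometric arrangement is possible.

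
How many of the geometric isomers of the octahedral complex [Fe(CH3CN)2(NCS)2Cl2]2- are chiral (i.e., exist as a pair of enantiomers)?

In an octahedral complex each vertex has one trans partner and four cis neighbours.
Working through the distinct placements yields 5 geometric isomers: CH3CN trans, NCS trans, Cl trans; CH3CN trans, NCS cis, Cl cis; CH3CN cis, NCS trans, Cl cis; CH3CN cis, NCS cis, Cl cis (chiral); CH3CN cis, NCS cis, Cl trans.
One of these lacks any improper symmetry element and so occurs as an enantiomeric pair, giving 5 + 1 = 6 stereoisomers in total.

1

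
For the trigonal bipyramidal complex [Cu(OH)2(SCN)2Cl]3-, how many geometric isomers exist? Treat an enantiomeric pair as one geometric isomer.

5

A trigonal bipyramid has two axial and three equatorial sites, which are chemically inequivalent.
Exhaustive case analysis gives 5 geometric isomers.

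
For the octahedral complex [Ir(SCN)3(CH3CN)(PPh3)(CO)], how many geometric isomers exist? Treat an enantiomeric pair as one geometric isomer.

Working through the distinct placements yields 4 geometric isomers: SCN mer (3 arrangements); SCN fac (chiral).

4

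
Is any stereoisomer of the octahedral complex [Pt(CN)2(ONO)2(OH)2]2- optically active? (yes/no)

yes

The six octahedral sites form three mutually perpendicular trans pairs.
There are 5 geometric isomers: CN trans, ONO trans, OH trans; CN trans, ONO cis, OH cis; CN cis, ONO trans, OH cis; CN cis, ONO cis, OH cis (chiral); CN cis, ONO cis, OH trans.
One of these lacks any improper symmetry element and so occurs as an enantiomeric pair, giving 5 + 1 = 6 stereoisomers in total.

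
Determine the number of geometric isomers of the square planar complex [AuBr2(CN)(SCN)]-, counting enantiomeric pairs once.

In a square planar complex each vertex has one trans partner and two cis neighbours.
Working through the distinct placements yields 2 geometric isomers: Br cis; Br trans.

2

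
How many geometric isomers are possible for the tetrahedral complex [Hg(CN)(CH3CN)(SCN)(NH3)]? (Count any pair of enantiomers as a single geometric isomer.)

All four vertices of a tetrahedron are equivalent and mutually adjacent, so cis/trans isomerism cannot arise.
Only one geometric arrangement is possible; it has no improper symmetry element, so it exists as a pair of enantiomers (2 stereoisomers).

1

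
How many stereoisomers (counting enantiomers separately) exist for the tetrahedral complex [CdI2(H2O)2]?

Only one geometric arrangement is possible.

1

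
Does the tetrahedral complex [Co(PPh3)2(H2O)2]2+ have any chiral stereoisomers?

All four vertices of a tetrahedron are equivalent and mutually adjacent, so cis/trans isomerism cannot arise.
Only one geometric arrangement is possible.

no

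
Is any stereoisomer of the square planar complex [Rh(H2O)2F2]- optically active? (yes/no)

no

A square has two trans pairs of vertices; adjacent vertices are cis.
There are 2 geometric isomers: H2O cis; H2O trans.
Each arrangement has an internal mirror plane or centre of symmetry, so none is chiral.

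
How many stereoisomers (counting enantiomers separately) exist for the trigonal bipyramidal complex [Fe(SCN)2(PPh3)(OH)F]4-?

Systematic enumeration (placing each ligand type in turn and discarding arrangements equivalent by rotation or reflection) gives 7 geometric isomers.
Of these, 3 lack any improper symmetry element and so occur as enantiomeric pairs, giving 7 + 3 = 10 stereoisomers in total.

10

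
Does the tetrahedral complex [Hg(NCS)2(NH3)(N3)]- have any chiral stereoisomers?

no

Only one geometric arrangement is possible.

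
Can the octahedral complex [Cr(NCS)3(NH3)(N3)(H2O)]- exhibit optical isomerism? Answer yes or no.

yes

Working through the distinct placements yields 4 geometric isomers: NCS mer (3 arrangements); NCS fac (chiral).
One of these lacks any improper symmetry element and so occurs as an enantiomeric pair, giving 4 + 1 = 5 stereoisomers in total.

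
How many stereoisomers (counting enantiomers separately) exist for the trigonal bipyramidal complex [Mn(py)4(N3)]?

In a trigonal bipyramid the two axial positions differ from the three equatorial ones.
Working through the distinct placements yields 2 geometric isomers: N3 axial; N3 equatorial.
Each arrangement has an internal mirror plane or centre of symmetry, so none is chiral.

2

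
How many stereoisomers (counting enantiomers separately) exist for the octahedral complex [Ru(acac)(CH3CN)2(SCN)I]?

Each acac is bidentate and must span two cis positions.
There are 4 geometric isomers: CH3CN trans; CH3CN cis (3 arrangements, 2 chiral).
Of these, 2 lack any improper symmetry element and so occur as enantiomeric pairs, giving 4 + 2 = 6 stereoisomers in total.

6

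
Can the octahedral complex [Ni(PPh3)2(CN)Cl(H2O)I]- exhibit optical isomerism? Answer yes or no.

yes

In an octahedral complex each vertex has one trans partner and four cis neighbours.
Exhaustive case analysis gives 9 geometric isomers.
Of these, 6 lack any improper symmetry element and so occur as enantiomeric pairs, giving 9 + 6 = 15 stereoisomers in total.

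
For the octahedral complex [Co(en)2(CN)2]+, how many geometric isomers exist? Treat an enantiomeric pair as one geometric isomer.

In an octahedral complex each vertex has one trans partner and four cis neighbours.
Each en is bidentate and must span two cis positions.
Working through the distinct placements yields 2 geometric isomers: CN trans; CN cis (chiral).

2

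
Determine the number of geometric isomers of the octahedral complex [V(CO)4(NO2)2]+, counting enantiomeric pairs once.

2

An octahedron has six vertices in three trans pairs; every non-trans pair is cis.
There are 2 geometric isomers: NO2 trans; NO2 cis.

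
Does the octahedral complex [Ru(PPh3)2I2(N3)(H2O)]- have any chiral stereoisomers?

yes

The six octahedral sites form three mutually perpendicular trans pairs.
Working through the distinct placements yields 6 geometric isomers: PPh3 trans, I cis; PPh3 cis, I cis (3 arrangements, 2 chiral); PPh3 trans, I trans; PPh3 cis, I trans.
Of these, 2 lack any improper symmetry element and so occur as enantiomeric pairs, giving 6 + 2 = 8 stereoisomers in total.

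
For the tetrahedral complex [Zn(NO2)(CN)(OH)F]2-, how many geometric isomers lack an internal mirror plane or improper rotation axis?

1

In a tetrahedral complex all four positions are equivalent and every pair of ligands is adjacent — there is no cis/trans distinction.
Only one geometric arrangement is possible; it has no improper symmetry element, so it exists as a pair of enantiomers (2 stereoisomers).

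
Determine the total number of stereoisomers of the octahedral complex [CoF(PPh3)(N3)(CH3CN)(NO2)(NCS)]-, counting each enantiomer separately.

The six octahedral sites form three mutually perpendicular trans pairs.
Systematic enumeration (placing each ligand type in turn and discarding arrangements equivalent by rotation or reflection) gives 15 geometric isomers.
Of these, 15 lack any improper symmetry element and so occur as enantiomeric pairs, giving 15 + 15 = 30 stereoisomers in total.

30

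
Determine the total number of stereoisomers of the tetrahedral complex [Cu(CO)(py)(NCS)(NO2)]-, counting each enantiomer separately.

2

In a tetrahedral complex all four positions are equivalent and every pair of ligands is adjacent — there is no cis/trans distinction.
Only one geometric arrangement is possible; it has no improper symmetry element, so it exists as a pair of enantiomers (2 stereoisomers).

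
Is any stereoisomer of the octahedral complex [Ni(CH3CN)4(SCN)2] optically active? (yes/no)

no

An octahedron has six vertices in three trans pairs; every non-trans pair is cis.
The distinct arrangements are (2 in all): SCN trans; SCN cis.
Each arrangement has an internal mirror plane or centre of symmetry, so none is chiral.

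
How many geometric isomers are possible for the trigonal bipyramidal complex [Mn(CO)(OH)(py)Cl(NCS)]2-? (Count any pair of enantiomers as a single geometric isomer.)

10

A trigonal bipyramid has two axial and three equatorial sites, which are chemically inequivalent.
Systematic enumeration (placing each ligand type in turn and discarding arrangements equivalent by rotation or reflection) gives 10 geometric isomers.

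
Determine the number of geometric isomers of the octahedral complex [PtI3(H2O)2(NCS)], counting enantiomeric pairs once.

The six octahedral sites form three mutually perpendicular trans pairs.
Working through the distinct placements yields 3 geometric isomers: I mer, H2O trans; I fac, H2O cis; I mer, H2O cis.

3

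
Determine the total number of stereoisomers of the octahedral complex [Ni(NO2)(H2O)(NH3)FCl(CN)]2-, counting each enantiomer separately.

In an octahedral complex each vertex has one trans partner and four cis neighbours.
Systematic enumeration (placing each ligand type in turn and discarding arrangements equivalent by rotation or reflection) gives 15 geometric isomers.
Of these, 15 lack any improper symmetry element and so occur as enantiomeric pairs, giving 15 + 15 = 30 stereoisomers in total.

30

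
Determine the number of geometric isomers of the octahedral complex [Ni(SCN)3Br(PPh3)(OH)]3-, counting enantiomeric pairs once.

The six octahedral sites form three mutually perpendicular trans pairs.
The distinct arrangements are (4 in all): SCN mer (3 arrangements); SCN fac (chiral).

4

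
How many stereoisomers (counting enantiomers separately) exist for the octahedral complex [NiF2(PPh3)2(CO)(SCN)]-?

8

The six octahedral sites form three mutually perpendicular trans pairs.
Working through the distinct placements yields 6 geometric isomers: F cis, PPh3 cis (3 arrangements, 2 chiral); F cis, PPh3 trans; F trans, PPh3 cis; F trans, PPh3 trans.
Of these, 2 lack any improper symmetry element and so occur as enantiomeric pairs, giving 6 + 2 = 8 stereoisomers in total.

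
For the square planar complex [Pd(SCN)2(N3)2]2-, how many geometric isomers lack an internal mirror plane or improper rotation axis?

0

Systematic placement gives 2 geometric isomers: SCN cis; SCN trans.
Each arrangement has an internal mirror plane or centre of symmetry, so none is chiral.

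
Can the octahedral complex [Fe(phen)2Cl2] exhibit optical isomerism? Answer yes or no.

yes

In an octahedral complex each vertex has one trans partner and four cis neighbours.
Each phen is bidentate and must span two cis positions.
The distinct arrangements are (2 in all): Cl trans; Cl cis (chiral).
One of these lacks any improper symmetry element and so occurs as an enantiomeric pair, giving 2 + 1 = 3 stereoisomers in total.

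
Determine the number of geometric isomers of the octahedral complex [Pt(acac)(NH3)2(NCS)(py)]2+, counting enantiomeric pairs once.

Each acac is bidentate and must span two cis positions.
Working through the distinct placements yields 4 geometric isomers: NH3 cis (3 arrangements, 2 chiral); NH3 trans.

4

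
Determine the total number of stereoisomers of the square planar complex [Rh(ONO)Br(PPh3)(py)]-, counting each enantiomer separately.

3

Systematic placement gives 3 geometric isomers: (Br/PPh3 trans, ONO/py trans); (Br/py trans, ONO/PPh3 trans); (Br/ONO trans, PPh3/py trans).
Each arrangement has an internal mirror plane or centre of symmetry, so none is chiral.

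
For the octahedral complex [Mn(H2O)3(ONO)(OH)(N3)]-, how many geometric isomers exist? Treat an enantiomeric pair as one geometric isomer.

4

The six octahedral sites form three mutually perpendicular trans pairs.
Systematic placement gives 4 geometric isomers: H2O mer (3 arrangements); H2O fac (chiral).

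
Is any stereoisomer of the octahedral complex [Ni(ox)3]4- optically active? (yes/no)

In an octahedral complex each vertex has one trans partner and four cis neighbours.
Each ox is bidentate and must span two cis positions.
Only one geometric arrangement is possible; it has no improper symmetry element, so it exists as a pair of enantiomers (2 stereoisomers).

yes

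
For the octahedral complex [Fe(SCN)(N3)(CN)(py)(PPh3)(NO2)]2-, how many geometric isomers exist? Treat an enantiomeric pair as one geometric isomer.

15

The six octahedral sites form three mutually perpendicular trans pairs.
Exhaustive case analysis gives 15 geometric isomers.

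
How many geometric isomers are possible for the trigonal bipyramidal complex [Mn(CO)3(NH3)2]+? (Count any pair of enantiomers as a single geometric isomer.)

3

A trigonal bipyramid has two axial and three equatorial sites, which are chemically inequivalent.
Working through the distinct placements yields 3 geometric isomers: NH3 both equatorial; NH3 one axial, one equatorial; NH3 both axial.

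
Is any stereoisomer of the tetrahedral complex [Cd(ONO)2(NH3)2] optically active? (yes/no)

no

In a tetrahedral complex all four positions are equivalent and every pair of ligands is adjacent — there is no cis/trans distinction.
Only one geometric arrangement is possible.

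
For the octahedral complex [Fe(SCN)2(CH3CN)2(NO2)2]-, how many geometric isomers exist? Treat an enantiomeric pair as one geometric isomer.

5

The six octahedral sites form three mutually perpendicular trans pairs.
Systematic placement gives 5 geometric isomers: SCN trans, CH3CN trans, NO2 trans; SCN cis, CH3CN trans, NO2 cis; SCN trans, CH3CN cis, NO2 cis; SCN cis, CH3CN cis, NO2 cis (chiral); SCN cis, CH3CN cis, NO2 trans.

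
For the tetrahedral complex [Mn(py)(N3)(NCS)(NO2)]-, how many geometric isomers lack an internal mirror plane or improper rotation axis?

In a tetrahedral complex all four positions are equivalent and every pair of ligands is adjacent — there is no cis/trans distinction.
Only one geometric arrangement is possible; it has no improper symmetry element, so it exists as a pair of enantiomers (2 stereoisomers).

1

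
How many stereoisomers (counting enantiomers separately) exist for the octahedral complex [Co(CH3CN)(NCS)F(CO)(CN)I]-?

30

In an octahedral complex each vertex has one trans partner and four cis neighbours.
Systematic enumeration (placing each ligand type in turn and discarding arrangements equivalent by rotation or reflection) gives 15 geometric isomers.
Of these, 15 lack any improper symmetry element and so occur as enantiomeric pairs, giving 15 + 15 = 30 stereoisomers in total.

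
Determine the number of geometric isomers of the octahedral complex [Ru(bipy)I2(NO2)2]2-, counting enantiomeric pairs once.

3

In an octahedral complex each vertex has one trans partner and four cis neighbours.
Each bipy is bidentate and must span two cis positions.
Working through the distinct placements yields 3 geometric isomers: I trans, NO2 cis; I cis, NO2 cis (chiral); I cis, NO2 trans.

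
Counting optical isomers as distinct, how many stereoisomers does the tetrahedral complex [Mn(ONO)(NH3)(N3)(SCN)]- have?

2

All four vertices of a tetrahedron are equivalent and mutually adjacent, so cis/trans isomerism cannot arise.
Only one geometric arrangement is possible; it has no improper symmetry element, so it exists as a pair of enantiomers (2 stereoisomers).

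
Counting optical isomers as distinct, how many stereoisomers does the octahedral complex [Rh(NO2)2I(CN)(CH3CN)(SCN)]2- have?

15

The six octahedral sites form three mutually perpendicular trans pairs.
Placing the ligands in turn and identifying arrangements related by rotation or reflection leaves 9 distinct geometric isomers.
Of these, 6 lack any improper symmetry element and so occur as enantiomeric pairs, giving 9 + 6 = 15 stereoisomers in total.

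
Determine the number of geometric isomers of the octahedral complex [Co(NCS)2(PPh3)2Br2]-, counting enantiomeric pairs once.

Working through the distinct placements yields 5 geometric isomers: NCS trans, PPh3 trans, Br trans; NCS cis, PPh3 cis, Br trans; NCS cis, PPh3 trans, Br cis; NCS cis, PPh3 cis, Br cis (chiral); NCS trans, PPh3 cis, Br cis.

5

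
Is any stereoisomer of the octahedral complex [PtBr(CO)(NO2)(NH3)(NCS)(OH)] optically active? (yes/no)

Placing the ligands in turn and identifying arrangements related by rotation or reflection leaves 15 distinct geometric isomers.
Of these, 15 lack any improper symmetry element and so occur as enantiomeric pairs, giving 15 + 15 = 30 stereoisomers in total.

yes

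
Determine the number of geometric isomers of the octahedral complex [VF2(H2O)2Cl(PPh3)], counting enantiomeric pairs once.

6

The six octahedral sites form three mutually perpendicular trans pairs.
Working through the distinct placements yields 6 geometric isomers: F cis, H2O cis (3 arrangements, 2 chiral); F cis, H2O trans; F trans, H2O cis; F trans, H2O trans.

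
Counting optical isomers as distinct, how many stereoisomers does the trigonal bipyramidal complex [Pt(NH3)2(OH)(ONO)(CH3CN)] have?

Exhaustive case analysis gives 7 geometric isomers.
Of these, 3 lack any improper symmetry element and so occur as enantiomeric pairs, giving 7 + 3 = 10 stereoisomers in total.

10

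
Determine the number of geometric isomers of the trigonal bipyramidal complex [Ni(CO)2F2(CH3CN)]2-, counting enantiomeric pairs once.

5

In a trigonal bipyramid the two axial positions differ from the three equatorial ones.
Placing the ligands in turn and identifying arrangements related by rotation or reflection leaves 5 distinct geometric isomers.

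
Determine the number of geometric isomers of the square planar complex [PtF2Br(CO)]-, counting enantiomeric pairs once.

2

A square has two trans pairs of vertices; adjacent vertices are cis.
The distinct arrangements are (2 in all): F cis; F trans.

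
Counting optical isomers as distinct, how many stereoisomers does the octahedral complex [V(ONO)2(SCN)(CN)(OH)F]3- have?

Systematic enumeration (placing each ligand type in turn and discarding arrangements equivalent by rotation or reflection) gives 9 geometric isomers.
Of these, 6 lack any improper symmetry element and so occur as enantiomeric pairs, giving 9 + 6 = 15 stereoisomers in total.

15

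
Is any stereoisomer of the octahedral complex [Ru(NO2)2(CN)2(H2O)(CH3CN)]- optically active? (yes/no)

Working through the distinct placements yields 6 geometric isomers: NO2 trans, CN cis; NO2 cis, CN cis (3 arrangements, 2 chiral); NO2 trans, CN trans; NO2 cis, CN trans.
Of these, 2 lack any improper symmetry element and so occur as enantiomeric pairs, giving 6 + 2 = 8 stereoisomers in total.

yes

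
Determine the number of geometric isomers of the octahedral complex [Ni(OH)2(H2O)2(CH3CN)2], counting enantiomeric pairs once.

5

The distinct arrangements are (5 in all): OH trans, H2O trans, CH3CN trans; OH cis, H2O cis, CH3CN trans; OH trans, H2O cis, CH3CN cis; OH cis, H2O cis, CH3CN cis (chiral); OH cis, H2O trans, CH3CN cis.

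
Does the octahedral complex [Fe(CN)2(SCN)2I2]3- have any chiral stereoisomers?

yes

Working through the distinct placements yields 5 geometric isomers: CN trans, SCN trans, I trans; CN trans, SCN cis, I cis; CN cis, SCN trans, I cis; CN cis, SCN cis, I cis (chiral); CN cis, SCN cis, I trans.
One of these lacks any improper symmetry element and so occurs as an enantiomeric pair, giving 5 + 1 = 6 stereoisomers in total.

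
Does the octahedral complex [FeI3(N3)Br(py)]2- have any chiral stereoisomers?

The six octahedral sites form three mutually perpendicular trans pairs.
Working through the distinct placements yields 4 geometric isomers: I mer (3 arrangements); I fac (chiral).
One of these lacks any improper symmetry element and so occurs as an enantiomeric pair, giving 4 + 1 = 5 stereoisomers in total.

yes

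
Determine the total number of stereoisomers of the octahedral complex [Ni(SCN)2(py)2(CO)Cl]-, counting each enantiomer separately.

The six octahedral sites form three mutually perpendicular trans pairs.
There are 6 geometric isomers: SCN trans, py trans; SCN cis, py cis (3 arrangements, 2 chiral); SCN cis, py trans; SCN trans, py cis.
Of these, 2 lack any improper symmetry element and so occur as enantiomeric pairs, giving 6 + 2 = 8 stereoisomers in total.

8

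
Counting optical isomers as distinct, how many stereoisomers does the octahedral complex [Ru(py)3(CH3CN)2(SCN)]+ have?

The six octahedral sites form three mutually perpendicular trans pairs.
There are 3 geometric isomers: py mer, CH3CN trans; py mer, CH3CN cis; py fac, CH3CN cis.
Each arrangement has an internal mirror plane or centre of symmetry, so none is chiral.

3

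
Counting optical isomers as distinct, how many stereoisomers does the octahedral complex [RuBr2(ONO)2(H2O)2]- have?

6

Systematic placement gives 5 geometric isomers: Br trans, ONO trans, H2O trans; Br trans, ONO cis, H2O cis; Br cis, ONO trans, H2O cis; Br cis, ONO cis, H2O cis (chiral); Br cis, ONO cis, H2O trans.
One of these lacks any improper symmetry element and so occurs as an enantiomeric pair, giving 5 + 1 = 6 stereoisomers in total.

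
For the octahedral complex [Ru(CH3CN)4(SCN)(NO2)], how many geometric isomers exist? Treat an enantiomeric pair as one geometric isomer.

The six octahedral sites form three mutually perpendicular trans pairs.
Systematic placement gives 2 geometric isomers: SCN and NO2 mutually trans; SCN and NO2 mutually cis.

2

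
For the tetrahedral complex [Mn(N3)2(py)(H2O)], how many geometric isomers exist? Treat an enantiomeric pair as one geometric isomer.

1

Only one geometric arrangement is possible.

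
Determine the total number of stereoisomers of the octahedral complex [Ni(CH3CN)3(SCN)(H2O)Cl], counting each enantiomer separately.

An octahedron has six vertices in three trans pairs; every non-trans pair is cis.
The distinct arrangements are (4 in all): CH3CN mer (3 arrangements); CH3CN fac (chiral).
One of these lacks any improper symmetry element and so occurs as an enantiomeric pair, giving 4 + 1 = 5 stereoisomers in total.

5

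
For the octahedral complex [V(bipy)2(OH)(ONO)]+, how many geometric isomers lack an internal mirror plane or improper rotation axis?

1

Each bipy is bidentate and must span two cis positions.
There are 2 geometric isomers: OH and ONO mutually trans; OH and ONO mutually cis (chiral).
One of these lacks any improper symmetry element and so occurs as an enantiomeric pair, giving 2 + 1 = 3 stereoisomers in total.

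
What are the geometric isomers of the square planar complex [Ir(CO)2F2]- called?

Systematic placement gives 2 geometric isomers: CO cis; CO trans.

cis and trans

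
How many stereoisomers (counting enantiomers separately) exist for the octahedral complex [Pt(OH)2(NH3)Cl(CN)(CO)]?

15

In an octahedral complex each vertex has one trans partner and four cis neighbours.
Placing the ligands in turn and identifying arrangements related by rotation or reflection leaves 9 distinct geometric isomers.
Of these, 6 lack any improper symmetry element and so occur as enantiomeric pairs, giving 9 + 6 = 15 stereoisomers in total.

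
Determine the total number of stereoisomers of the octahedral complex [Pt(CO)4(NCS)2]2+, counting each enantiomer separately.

2

There are 2 geometric isomers: NCS trans; NCS cis.
Each arrangement has an internal mirror plane or centre of symmetry, so none is chiral.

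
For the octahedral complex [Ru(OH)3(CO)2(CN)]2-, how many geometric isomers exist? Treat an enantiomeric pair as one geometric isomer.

3

In an octahedral complex each vertex has one trans partner and four cis neighbours.
There are 3 geometric isomers: OH mer, CO cis; OH mer, CO trans; OH fac, CO cis.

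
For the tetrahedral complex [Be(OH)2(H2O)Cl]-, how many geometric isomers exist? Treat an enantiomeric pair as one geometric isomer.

Only one geometric arrangement is possible.

1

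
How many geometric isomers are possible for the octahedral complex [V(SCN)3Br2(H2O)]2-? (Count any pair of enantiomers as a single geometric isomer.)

In an octahedral complex each vertex has one trans partner and four cis neighbours.
Working through the distinct placements yields 3 geometric isomers: SCN mer, Br trans; SCN mer, Br cis; SCN fac, Br cis.

3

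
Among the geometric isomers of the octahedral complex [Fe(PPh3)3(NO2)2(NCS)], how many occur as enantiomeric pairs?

0

An octahedron has six vertices in three trans pairs; every non-trans pair is cis.
Systematic placement gives 3 geometric isomers: PPh3 mer, NO2 cis; PPh3 mer, NO2 trans; PPh3 fac, NO2 cis.
Each arrangement has an internal mirror plane or centre of symmetry, so none is chiral.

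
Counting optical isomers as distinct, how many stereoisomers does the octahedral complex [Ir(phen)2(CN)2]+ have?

The six octahedral sites form three mutually perpendicular trans pairs.
Each phen is bidentate and must span two cis positions.
The distinct arrangements are (2 in all): CN trans; CN cis (chiral).
One of these lacks any improper symmetry element and so occurs as an enantiomeric pair, giving 2 + 1 = 3 stereoisomers in total.

3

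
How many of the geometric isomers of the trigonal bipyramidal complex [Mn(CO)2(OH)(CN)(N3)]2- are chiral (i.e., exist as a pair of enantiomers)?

3

Placing the ligands in turn and identifying arrangements related by rotation or reflection leaves 7 distinct geometric isomers.
Of these, 3 lack any improper symmetry element and so occur as enantiomeric pairs, giving 7 + 3 = 10 stereoisomers in total.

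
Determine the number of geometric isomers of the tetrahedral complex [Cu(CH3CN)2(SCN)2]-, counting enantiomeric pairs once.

All four vertices of a tetrahedron are equivalent and mutually adjacent, so cis/trans isomerism cannot arise.
Only one geometric arrangement is possible.

1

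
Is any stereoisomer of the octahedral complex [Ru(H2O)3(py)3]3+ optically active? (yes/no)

The six octahedral sites form three mutually perpendicular trans pairs.
Systematic placement gives 2 geometric isomers: H2O mer; H2O fac.
Each arrangement has an internal mirror plane or centre of symmetry, so none is chiral.

no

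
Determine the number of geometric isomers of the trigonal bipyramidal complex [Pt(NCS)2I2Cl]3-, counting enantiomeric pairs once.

5

Placing the ligands in turn and identifying arrangements related by rotation or reflection leaves 5 distinct geometric isomers.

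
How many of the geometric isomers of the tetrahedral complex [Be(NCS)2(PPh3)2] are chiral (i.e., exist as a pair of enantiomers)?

In a tetrahedral complex all four positions are equivalent and every pair of ligands is adjacent — there is no cis/trans distinction.
Only one geometric arrangement is possible.

0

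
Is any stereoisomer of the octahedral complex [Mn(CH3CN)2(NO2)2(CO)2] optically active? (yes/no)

There are 5 geometric isomers: CH3CN trans, NO2 trans, CO trans; CH3CN trans, NO2 cis, CO cis; CH3CN cis, NO2 trans, CO cis; CH3CN cis, NO2 cis, CO cis (chiral); CH3CN cis, NO2 cis, CO trans.
One of these lacks any improper symmetry element and so occurs as an enantiomeric pair, giving 5 + 1 = 6 stereoisomers in total.

yes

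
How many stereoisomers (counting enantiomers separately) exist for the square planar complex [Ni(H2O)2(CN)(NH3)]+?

A square has two trans pairs of vertices; adjacent vertices are cis.
Systematic placement gives 2 geometric isomers: H2O cis; H2O trans.
Each arrangement has an internal mirror plane or centre of symmetry, so none is chiral.

2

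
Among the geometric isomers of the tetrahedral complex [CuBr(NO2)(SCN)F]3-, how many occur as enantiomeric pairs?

Only one geometric arrangement is possible; it has no improper symmetry element, so it exists as a pair of enantiomers (2 stereoisomers).

1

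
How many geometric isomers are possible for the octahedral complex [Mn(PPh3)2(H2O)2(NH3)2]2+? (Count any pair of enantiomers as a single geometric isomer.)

5

There are 5 geometric isomers: PPh3 trans, H2O trans, NH3 trans; PPh3 cis, H2O trans, NH3 cis; PPh3 trans, H2O cis, NH3 cis; PPh3 cis, H2O cis, NH3 cis (chiral); PPh3 cis, H2O cis, NH3 trans.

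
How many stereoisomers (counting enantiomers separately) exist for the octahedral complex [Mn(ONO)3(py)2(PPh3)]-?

Working through the distinct placements yields 3 geometric isomers: ONO mer, py trans; ONO mer, py cis; ONO fac, py cis.
Each arrangement has an internal mirror plane or centre of symmetry, so none is chiral.

3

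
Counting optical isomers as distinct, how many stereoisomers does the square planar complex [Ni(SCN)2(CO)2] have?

In a square planar complex each vertex has one trans partner and two cis neighbours.
Systematic placement gives 2 geometric isomers: SCN cis; SCN trans.
Each arrangement has an internal mirror plane or centre of symmetry, so none is chiral.

2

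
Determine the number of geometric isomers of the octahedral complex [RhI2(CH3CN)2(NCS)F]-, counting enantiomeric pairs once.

An octahedron has six vertices in three trans pairs; every non-trans pair is cis.
Systematic placement gives 6 geometric isomers: I cis, CH3CN trans; I trans, CH3CN trans; I cis, CH3CN cis (3 arrangements, 2 chiral); I trans, CH3CN cis.

6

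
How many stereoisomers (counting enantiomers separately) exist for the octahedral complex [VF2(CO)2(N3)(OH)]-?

8

Working through the distinct placements yields 6 geometric isomers: F trans, CO trans; F cis, CO trans; F cis, CO cis (3 arrangements, 2 chiral); F trans, CO cis.
Of these, 2 lack any improper symmetry element and so occur as enantiomeric pairs, giving 6 + 2 = 8 stereoisomers in total.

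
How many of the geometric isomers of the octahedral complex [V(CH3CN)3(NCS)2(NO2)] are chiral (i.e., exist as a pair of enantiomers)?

0

An octahedron has six vertices in three trans pairs; every non-trans pair is cis.
Working through the distinct placements yields 3 geometric isomers: CH3CN mer, NCS cis; CH3CN mer, NCS trans; CH3CN fac, NCS cis.
Each arrangement has an internal mirror plane or centre of symmetry, so none is chiral.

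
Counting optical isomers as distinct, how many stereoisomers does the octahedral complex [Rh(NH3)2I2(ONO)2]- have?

Working through the distinct placements yields 5 geometric isomers: NH3 trans, I trans, ONO trans; NH3 cis, I trans, ONO cis; NH3 cis, I cis, ONO trans; NH3 cis, I cis, ONO cis (chiral); NH3 trans, I cis, ONO cis.
One of these lacks any improper symmetry element and so occurs as an enantiomeric pair, giving 5 + 1 = 6 stereoisomers in total.

6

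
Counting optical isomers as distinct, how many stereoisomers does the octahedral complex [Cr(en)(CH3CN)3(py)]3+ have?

The six octahedral sites form three mutually perpendicular trans pairs.
Each en is bidentate and must span two cis positions.
There are 2 geometric isomers: CH3CN mer; CH3CN fac.
Each arrangement has an internal mirror plane or centre of symmetry, so none is chiral.

2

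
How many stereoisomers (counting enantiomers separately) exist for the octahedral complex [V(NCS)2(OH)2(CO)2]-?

6

An octahedron has six vertices in three trans pairs; every non-trans pair is cis.
Systematic placement gives 5 geometric isomers: NCS trans, OH trans, CO trans; NCS cis, OH cis, CO trans; NCS cis, OH trans, CO cis; NCS cis, OH cis, CO cis (chiral); NCS trans, OH cis, CO cis.
One of these lacks any improper symmetry element and so occurs as an enantiomeric pair, giving 5 + 1 = 6 stereoisomers in total.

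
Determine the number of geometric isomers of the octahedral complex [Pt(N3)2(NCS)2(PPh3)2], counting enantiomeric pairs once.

An octahedron has six vertices in three trans pairs; every non-trans pair is cis.
Working through the distinct placements yields 5 geometric isomers: N3 trans, NCS trans, PPh3 trans; N3 trans, NCS cis, PPh3 cis; N3 cis, NCS cis, PPh3 trans; N3 cis, NCS cis, PPh3 cis (chiral); N3 cis, NCS trans, PPh3 cis.

5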